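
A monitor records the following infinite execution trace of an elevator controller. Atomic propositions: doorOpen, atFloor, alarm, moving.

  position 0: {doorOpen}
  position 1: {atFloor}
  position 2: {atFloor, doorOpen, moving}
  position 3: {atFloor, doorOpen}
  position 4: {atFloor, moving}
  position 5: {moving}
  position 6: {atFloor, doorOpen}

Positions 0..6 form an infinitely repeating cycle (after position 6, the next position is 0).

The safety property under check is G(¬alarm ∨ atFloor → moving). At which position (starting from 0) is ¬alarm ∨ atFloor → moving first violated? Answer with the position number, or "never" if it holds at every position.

At position 0 the labels are {doorOpen}, so ¬alarm ∨ atFloor → moving is false there. This is the first violation.

0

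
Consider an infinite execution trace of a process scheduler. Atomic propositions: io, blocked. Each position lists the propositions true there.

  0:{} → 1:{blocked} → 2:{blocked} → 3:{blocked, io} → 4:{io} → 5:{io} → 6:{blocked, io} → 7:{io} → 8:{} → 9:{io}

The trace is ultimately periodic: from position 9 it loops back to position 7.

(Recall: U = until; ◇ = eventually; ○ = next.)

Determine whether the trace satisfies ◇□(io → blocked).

Does not hold

□(io → blocked) is false at every position 0..9, so it never becomes true and ◇□(io → blocked) fails.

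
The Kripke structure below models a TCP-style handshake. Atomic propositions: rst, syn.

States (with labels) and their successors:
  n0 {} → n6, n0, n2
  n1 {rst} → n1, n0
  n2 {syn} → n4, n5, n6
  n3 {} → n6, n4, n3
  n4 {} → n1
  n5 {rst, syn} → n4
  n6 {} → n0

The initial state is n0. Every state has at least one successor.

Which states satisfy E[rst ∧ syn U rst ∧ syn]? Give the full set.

States satisfying rst ∧ syn: {n5}.
States satisfying E[rst ∧ syn U rst ∧ syn]: {n5}.

{n5}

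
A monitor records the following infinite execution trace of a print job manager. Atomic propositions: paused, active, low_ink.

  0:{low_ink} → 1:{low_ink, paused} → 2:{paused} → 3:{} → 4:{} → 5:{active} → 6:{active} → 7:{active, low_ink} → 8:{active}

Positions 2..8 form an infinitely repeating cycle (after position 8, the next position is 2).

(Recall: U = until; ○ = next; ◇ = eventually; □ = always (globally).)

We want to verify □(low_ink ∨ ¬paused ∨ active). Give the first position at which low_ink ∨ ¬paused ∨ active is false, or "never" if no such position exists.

Check low_ink ∨ ¬paused ∨ active at each position in order: 0 ✓, 1 ✓.
At position 2 the labels are {paused}, so low_ink ∨ ¬paused ∨ active is false there. This is the first violation.

2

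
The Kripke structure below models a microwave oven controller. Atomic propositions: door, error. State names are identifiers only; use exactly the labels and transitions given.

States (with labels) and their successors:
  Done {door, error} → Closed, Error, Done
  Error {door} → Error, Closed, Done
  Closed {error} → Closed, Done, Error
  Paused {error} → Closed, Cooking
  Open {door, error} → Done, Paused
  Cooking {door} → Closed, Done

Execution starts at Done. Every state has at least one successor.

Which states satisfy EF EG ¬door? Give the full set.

{Done, Error, Closed, Paused, Open, Cooking}

States satisfying EG ¬door: {Closed, Paused}.
States satisfying EF EG ¬door: {Done, Error, Closed, Paused, Open, Cooking}.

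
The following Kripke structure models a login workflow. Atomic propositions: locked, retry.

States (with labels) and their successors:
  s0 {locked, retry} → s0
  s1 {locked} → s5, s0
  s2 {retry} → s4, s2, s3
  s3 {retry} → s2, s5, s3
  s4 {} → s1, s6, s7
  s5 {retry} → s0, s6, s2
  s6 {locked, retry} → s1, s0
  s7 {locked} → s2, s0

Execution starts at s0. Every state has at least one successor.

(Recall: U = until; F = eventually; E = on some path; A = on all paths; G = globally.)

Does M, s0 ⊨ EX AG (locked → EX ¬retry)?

Violated

States satisfying AG (locked → EX ¬retry): ∅.
States satisfying EX AG (locked → EX ¬retry): ∅.
No suitable path/successor from s0 witnesses the formula.
s0 ∉ Sat(EX AG (locked → EX ¬retry)).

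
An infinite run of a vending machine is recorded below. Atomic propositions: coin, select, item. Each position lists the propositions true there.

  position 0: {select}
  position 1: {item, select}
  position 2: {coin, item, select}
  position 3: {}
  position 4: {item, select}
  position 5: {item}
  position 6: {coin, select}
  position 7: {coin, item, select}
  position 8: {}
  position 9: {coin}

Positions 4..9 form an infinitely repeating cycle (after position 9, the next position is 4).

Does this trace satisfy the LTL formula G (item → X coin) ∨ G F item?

Satisfied

item → X coin must hold at every position from 0 onward. It fails at position 2, so G (item → X coin) is false.
Positions where item holds: 1, 2, 4, 5, 7.
Check X coin at each: 1→ok, 2→fails, 4→fails, 5→ok, 7→fails.
F item holds at every position 0..9, and those are all positions ever visited, so G F item holds.
At position 0: G (item → X coin) is false; G F item is true; so G (item → X coin) ∨ G F item is true.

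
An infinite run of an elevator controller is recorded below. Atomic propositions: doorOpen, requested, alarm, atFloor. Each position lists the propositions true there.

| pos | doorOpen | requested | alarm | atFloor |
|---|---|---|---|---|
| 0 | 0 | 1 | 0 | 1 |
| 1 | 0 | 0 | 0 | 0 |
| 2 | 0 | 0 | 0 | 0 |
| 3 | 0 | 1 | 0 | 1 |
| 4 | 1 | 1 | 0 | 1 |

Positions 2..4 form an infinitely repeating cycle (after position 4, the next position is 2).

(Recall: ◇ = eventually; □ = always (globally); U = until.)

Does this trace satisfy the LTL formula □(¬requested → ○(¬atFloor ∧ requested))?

¬requested → ○(¬atFloor ∧ requested) must hold at every position from 0 onward. It fails at position 1, so □(¬requested → ○(¬atFloor ∧ requested)) is false.
Positions where ¬requested holds: 1, 2.
Check ○(¬atFloor ∧ requested) at each: 1→fails, 2→fails.

No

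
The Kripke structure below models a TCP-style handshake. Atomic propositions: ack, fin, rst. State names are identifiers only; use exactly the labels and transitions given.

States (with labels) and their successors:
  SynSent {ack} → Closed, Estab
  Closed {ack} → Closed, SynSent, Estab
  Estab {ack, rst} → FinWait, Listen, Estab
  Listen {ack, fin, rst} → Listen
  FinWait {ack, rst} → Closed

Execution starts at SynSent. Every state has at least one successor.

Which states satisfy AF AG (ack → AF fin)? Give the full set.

{Listen}

States satisfying AG (ack → AF fin): {Listen}.
States satisfying AF AG (ack → AF fin): {Listen}.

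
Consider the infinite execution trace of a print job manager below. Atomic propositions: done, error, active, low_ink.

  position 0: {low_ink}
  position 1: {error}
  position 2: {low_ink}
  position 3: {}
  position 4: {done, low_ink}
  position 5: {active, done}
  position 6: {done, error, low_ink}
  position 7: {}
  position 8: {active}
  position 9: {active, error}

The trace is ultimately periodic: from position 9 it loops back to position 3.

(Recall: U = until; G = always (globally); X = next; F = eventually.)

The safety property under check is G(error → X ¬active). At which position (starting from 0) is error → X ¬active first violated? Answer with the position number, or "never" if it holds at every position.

never

error → X ¬active holds at every position 0..9, and those are all the positions the trace ever visits, so the invariant G(error → X ¬active) is never violated.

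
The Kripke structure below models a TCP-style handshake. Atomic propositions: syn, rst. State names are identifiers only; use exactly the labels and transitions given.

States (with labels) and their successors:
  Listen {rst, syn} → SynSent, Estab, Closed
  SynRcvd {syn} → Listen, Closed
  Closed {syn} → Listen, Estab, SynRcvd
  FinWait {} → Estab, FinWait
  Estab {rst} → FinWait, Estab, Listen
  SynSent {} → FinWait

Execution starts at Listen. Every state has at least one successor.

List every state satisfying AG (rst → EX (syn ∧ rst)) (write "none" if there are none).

States satisfying rst → EX (syn ∧ rst): {SynRcvd, Closed, FinWait, Estab, SynSent}.
States satisfying AG (rst → EX (syn ∧ rst)): ∅.

none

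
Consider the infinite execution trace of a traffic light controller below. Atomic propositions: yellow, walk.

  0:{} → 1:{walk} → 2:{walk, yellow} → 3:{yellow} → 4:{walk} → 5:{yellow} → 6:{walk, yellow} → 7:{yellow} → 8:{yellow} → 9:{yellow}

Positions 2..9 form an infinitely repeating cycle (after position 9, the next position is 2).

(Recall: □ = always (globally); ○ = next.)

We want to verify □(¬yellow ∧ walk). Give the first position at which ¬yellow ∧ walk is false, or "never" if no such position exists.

At position 0 the labels are {}, so ¬yellow ∧ walk is false there. This is the first violation.

0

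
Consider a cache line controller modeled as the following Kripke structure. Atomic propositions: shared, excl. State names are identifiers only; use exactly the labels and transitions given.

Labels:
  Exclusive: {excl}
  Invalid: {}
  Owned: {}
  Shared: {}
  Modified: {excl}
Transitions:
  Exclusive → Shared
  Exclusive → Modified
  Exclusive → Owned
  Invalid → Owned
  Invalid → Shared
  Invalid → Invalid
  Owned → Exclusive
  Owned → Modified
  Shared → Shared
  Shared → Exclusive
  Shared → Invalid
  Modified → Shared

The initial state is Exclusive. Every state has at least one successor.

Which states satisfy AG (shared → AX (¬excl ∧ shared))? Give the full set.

States satisfying shared → AX (¬excl ∧ shared): {Exclusive, Invalid, Owned, Shared, Modified}.
States satisfying AG (shared → AX (¬excl ∧ shared)): {Exclusive, Invalid, Owned, Shared, Modified}.

{Exclusive, Invalid, Owned, Shared, Modified}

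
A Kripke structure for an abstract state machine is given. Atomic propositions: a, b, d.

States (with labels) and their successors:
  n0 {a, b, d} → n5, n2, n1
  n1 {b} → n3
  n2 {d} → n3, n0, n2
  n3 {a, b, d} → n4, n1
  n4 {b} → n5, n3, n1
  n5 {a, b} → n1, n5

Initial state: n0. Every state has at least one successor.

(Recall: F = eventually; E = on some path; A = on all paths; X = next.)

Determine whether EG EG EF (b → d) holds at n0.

Holds

States satisfying EG EF (b → d): {n0, n1, n2, n3, n4, n5}.
States satisfying EG EG EF (b → d): {n0, n1, n2, n3, n4, n5}.
n0 ∈ Sat(EG EG EF (b → d)).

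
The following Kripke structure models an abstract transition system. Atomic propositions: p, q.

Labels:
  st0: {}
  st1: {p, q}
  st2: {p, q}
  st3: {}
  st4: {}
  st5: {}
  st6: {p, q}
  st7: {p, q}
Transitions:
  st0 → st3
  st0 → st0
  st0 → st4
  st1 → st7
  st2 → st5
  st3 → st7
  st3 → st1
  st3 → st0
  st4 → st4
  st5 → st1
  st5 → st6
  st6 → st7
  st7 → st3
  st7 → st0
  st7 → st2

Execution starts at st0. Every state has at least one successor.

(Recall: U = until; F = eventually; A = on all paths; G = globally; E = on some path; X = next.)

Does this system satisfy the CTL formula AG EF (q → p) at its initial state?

Yes

States satisfying EF (q → p): {st0, st1, st2, st3, st4, st5, st6, st7}.
States satisfying AG EF (q → p): {st0, st1, st2, st3, st4, st5, st6, st7}.
Every state reachable from st0 satisfies EF (q → p).
st0 ∈ Sat(AG EF (q → p)).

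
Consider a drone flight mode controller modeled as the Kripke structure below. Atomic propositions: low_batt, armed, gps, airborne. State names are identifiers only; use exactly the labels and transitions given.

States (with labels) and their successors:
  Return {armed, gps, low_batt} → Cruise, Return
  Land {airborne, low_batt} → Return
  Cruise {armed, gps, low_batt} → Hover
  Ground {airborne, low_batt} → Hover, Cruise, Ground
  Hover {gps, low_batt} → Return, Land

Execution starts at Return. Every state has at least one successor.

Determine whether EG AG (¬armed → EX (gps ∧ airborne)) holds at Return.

No

States satisfying AG (¬armed → EX (gps ∧ airborne)): ∅.
States satisfying EG AG (¬armed → EX (gps ∧ airborne)): ∅.
No suitable path/successor from Return witnesses the formula.
Return ∉ Sat(EG AG (¬armed → EX (gps ∧ airborne))).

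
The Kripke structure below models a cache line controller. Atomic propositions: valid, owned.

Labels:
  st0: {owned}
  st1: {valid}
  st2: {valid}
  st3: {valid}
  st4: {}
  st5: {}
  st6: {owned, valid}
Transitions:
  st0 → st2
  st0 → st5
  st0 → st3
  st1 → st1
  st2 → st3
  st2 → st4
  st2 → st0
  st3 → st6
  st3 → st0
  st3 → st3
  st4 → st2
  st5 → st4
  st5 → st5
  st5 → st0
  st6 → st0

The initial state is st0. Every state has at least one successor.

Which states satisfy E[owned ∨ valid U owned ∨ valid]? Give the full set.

{st0, st1, st2, st3, st6}

States satisfying owned ∨ valid: {st0, st1, st2, st3, st6}.
States satisfying E[owned ∨ valid U owned ∨ valid]: {st0, st1, st2, st3, st6}.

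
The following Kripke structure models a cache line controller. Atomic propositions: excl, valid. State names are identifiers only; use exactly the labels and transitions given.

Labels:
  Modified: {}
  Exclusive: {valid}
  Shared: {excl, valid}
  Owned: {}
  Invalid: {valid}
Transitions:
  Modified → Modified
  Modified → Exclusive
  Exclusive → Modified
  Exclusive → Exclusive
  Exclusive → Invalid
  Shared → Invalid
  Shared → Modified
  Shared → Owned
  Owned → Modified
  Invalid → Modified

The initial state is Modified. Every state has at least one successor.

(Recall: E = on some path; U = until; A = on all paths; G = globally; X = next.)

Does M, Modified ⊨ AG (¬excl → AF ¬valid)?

States satisfying ¬excl → AF ¬valid: {Modified, Shared, Owned, Invalid}.
States satisfying AG (¬excl → AF ¬valid): ∅.
Exclusive is reachable from Modified and violates ¬excl → AF ¬valid, so AG fails at Modified.
Modified ∉ Sat(AG (¬excl → AF ¬valid)).

Does not hold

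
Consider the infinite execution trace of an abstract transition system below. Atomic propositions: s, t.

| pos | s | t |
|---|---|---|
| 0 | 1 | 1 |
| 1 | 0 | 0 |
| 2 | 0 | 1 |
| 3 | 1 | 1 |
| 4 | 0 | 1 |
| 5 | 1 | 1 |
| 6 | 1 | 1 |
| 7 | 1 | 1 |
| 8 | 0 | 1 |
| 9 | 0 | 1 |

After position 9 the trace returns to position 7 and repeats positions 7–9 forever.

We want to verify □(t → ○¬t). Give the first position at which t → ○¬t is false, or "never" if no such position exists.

2

Check t → ○¬t at each position in order: 0 ✓, 1 ✓.
At position 2 the labels are {t} and the next position 3 has {s, t}, so t → ○¬t is false there. This is the first violation.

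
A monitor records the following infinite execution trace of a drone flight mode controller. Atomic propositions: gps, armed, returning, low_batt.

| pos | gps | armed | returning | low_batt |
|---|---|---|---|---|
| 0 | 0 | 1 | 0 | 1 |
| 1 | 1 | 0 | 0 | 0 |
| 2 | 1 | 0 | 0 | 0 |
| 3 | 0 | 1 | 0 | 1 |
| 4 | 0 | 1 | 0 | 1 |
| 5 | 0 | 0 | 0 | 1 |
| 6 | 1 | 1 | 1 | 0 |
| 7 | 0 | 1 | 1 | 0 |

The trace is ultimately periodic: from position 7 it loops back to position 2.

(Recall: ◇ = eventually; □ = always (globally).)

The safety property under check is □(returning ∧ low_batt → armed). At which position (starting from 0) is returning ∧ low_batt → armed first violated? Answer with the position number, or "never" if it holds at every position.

never

returning ∧ low_batt → armed holds at every position 0..7, and those are all the positions the trace ever visits, so the invariant □(returning ∧ low_batt → armed) is never violated.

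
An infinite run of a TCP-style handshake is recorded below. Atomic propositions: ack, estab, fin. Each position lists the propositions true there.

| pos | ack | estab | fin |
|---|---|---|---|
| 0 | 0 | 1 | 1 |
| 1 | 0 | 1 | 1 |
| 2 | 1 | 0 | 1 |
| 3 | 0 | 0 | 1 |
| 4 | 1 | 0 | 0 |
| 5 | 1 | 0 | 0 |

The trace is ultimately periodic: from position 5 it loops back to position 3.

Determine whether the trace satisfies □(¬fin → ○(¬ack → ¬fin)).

Violated

¬fin → ○(¬ack → ¬fin) must hold at every position from 0 onward. It fails at position 5, so □(¬fin → ○(¬ack → ¬fin)) is false.
Positions where ¬fin holds: 4, 5.
Check ○(¬ack → ¬fin) at each: 4→ok, 5→fails.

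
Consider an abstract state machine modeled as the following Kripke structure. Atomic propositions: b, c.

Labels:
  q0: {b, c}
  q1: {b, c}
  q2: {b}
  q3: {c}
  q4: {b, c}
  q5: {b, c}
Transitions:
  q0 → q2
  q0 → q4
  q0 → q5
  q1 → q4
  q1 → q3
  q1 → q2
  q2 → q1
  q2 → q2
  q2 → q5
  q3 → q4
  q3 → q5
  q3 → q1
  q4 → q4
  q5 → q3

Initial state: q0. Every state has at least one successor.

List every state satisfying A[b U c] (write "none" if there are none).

{q0, q1, q3, q4, q5}

States satisfying b: {q0, q1, q2, q4, q5}.
States satisfying c: {q0, q1, q3, q4, q5}.
States satisfying A[b U c]: {q0, q1, q3, q4, q5}.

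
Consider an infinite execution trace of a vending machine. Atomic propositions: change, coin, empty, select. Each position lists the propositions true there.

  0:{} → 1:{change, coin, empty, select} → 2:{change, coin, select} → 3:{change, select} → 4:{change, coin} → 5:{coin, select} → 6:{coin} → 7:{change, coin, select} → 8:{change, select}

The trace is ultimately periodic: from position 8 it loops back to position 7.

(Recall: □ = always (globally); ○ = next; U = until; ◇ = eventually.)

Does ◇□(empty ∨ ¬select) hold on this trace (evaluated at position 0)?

No

□(empty ∨ ¬select) is false at every position 0..8, so it never becomes true and ◇□(empty ∨ ¬select) fails.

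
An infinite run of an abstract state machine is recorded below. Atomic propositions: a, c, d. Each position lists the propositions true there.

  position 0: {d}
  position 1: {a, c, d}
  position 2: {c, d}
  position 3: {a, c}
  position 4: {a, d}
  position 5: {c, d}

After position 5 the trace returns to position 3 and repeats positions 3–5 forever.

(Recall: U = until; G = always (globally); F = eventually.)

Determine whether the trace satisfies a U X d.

Yes

Walking from position 0: X d first holds at position 0, and a holds at every earlier position along the way, so a U X d holds.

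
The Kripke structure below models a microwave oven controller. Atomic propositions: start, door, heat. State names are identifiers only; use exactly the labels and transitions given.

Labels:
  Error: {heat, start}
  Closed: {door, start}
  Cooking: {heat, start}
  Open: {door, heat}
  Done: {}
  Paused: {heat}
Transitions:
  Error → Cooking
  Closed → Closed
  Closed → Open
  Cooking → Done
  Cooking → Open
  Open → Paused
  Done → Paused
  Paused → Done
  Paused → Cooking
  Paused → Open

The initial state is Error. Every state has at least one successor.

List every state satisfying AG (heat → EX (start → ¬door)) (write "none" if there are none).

{Error, Closed, Cooking, Open, Done, Paused}

States satisfying heat → EX (start → ¬door): {Error, Closed, Cooking, Open, Done, Paused}.
States satisfying AG (heat → EX (start → ¬door)): {Error, Closed, Cooking, Open, Done, Paused}.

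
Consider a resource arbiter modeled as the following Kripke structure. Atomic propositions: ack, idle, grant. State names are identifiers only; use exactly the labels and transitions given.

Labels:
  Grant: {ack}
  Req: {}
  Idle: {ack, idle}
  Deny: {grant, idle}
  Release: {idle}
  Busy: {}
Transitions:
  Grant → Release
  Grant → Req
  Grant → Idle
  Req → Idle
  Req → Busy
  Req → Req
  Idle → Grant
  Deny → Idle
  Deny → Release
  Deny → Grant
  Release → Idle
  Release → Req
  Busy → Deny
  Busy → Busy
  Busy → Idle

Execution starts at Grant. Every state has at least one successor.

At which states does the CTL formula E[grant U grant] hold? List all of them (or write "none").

{Deny}

States satisfying grant: {Deny}.
States satisfying E[grant U grant]: {Deny}.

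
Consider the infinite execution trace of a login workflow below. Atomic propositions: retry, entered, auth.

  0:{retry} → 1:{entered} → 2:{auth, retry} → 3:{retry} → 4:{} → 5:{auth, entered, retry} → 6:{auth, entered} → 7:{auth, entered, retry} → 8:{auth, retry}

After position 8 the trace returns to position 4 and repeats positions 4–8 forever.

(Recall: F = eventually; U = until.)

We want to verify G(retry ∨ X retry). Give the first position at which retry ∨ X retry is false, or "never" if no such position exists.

never

retry ∨ X retry holds at every position 0..8, and those are all the positions the trace ever visits, so the invariant G(retry ∨ X retry) is never violated.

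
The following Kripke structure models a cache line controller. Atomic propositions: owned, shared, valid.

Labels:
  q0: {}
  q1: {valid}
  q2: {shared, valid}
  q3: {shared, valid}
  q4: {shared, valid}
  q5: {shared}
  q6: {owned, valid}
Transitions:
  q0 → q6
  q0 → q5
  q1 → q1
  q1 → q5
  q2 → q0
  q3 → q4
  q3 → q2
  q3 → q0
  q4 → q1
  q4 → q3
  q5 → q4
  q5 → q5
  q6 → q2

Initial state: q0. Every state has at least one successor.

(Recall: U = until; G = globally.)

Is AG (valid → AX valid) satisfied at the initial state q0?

States satisfying valid → AX valid: {q0, q4, q5, q6}.
States satisfying AG (valid → AX valid): ∅.
q1 is reachable from q0 and violates valid → AX valid, so AG fails at q0.
q0 ∉ Sat(AG (valid → AX valid)).

Does not hold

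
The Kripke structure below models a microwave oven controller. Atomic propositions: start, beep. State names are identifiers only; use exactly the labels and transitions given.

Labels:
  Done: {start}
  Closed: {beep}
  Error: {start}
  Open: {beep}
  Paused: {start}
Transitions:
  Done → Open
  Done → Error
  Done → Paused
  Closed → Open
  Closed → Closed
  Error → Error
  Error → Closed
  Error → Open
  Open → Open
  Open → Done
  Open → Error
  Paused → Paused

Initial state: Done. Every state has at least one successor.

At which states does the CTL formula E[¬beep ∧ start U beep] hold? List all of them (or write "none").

States satisfying ¬beep ∧ start: {Done, Error, Paused}.
States satisfying beep: {Closed, Open}.
States satisfying E[¬beep ∧ start U beep]: {Done, Closed, Error, Open}.

{Done, Closed, Error, Open}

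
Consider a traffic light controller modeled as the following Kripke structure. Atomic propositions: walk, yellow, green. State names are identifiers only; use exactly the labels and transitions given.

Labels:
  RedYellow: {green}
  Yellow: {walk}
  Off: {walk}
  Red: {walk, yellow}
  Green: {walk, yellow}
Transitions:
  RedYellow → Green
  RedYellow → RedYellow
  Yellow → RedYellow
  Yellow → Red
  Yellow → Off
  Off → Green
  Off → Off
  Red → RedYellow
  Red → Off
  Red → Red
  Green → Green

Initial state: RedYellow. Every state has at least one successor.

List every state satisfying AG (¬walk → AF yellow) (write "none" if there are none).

States satisfying ¬walk → AF yellow: {Yellow, Off, Red, Green}.
States satisfying AG (¬walk → AF yellow): {Off, Green}.

{Off, Green}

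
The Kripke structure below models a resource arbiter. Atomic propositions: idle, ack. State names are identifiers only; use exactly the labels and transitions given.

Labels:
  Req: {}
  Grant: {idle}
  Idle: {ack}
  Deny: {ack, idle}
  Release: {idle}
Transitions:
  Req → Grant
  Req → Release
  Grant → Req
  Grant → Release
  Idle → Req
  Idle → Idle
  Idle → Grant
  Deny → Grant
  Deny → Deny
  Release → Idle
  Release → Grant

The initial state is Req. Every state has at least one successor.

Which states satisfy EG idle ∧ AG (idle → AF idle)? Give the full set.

States satisfying idle: {Grant, Deny, Release}.
States satisfying EG idle: {Grant, Deny, Release}.
States satisfying idle → AF idle: {Req, Grant, Idle, Deny, Release}.
States satisfying AG (idle → AF idle): {Req, Grant, Idle, Deny, Release}.
States satisfying EG idle ∧ AG (idle → AF idle): {Grant, Deny, Release}.

{Grant, Deny, Release}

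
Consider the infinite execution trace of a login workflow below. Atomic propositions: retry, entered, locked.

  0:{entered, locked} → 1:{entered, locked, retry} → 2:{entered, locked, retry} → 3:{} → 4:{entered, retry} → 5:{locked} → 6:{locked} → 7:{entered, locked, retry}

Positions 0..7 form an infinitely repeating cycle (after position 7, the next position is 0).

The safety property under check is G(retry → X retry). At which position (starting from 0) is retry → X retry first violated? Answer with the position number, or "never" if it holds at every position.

Check retry → X retry at each position in order: 0 ✓, 1 ✓.
At position 2 the labels are {entered, locked, retry} and the next position 3 has {}, so retry → X retry is false there. This is the first violation.

2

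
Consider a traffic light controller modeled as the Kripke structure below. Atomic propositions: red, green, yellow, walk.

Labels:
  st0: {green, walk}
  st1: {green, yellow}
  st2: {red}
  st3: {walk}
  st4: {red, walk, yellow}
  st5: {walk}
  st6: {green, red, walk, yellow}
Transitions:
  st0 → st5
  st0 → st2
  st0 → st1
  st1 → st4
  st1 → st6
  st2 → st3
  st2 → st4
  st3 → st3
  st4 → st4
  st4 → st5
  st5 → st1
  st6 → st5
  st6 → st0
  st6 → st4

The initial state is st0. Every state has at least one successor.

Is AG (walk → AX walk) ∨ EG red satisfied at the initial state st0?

States satisfying walk → AX walk: {st1, st2, st3, st4, st6}.
States satisfying AG (walk → AX walk): {st3}.
States satisfying red: {st2, st4, st6}.
States satisfying EG red: {st2, st4, st6}.
States satisfying AG (walk → AX walk) ∨ EG red: {st2, st3, st4, st6}.
st0 ∉ Sat(AG (walk → AX walk) ∨ EG red).

No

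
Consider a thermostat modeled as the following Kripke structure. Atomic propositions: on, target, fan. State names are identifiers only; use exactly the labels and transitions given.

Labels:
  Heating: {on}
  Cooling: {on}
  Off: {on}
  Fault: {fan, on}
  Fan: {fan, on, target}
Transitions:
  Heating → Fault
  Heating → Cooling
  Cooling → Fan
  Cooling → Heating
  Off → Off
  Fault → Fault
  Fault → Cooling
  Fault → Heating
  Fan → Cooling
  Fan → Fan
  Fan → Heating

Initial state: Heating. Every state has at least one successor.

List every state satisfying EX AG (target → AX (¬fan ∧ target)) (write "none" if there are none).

{Off}

States satisfying AG (target → AX (¬fan ∧ target)): {Off}.
States satisfying EX AG (target → AX (¬fan ∧ target)): {Off}.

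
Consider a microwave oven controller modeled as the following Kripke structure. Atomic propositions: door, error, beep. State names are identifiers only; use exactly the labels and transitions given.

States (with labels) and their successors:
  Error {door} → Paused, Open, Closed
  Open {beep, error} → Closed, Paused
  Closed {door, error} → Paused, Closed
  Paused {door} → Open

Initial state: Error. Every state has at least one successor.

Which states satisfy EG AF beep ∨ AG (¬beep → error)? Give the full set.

States satisfying AF beep: {Open, Paused}.
States satisfying EG AF beep: {Open, Paused}.
States satisfying ¬beep → error: {Open, Closed}.
States satisfying AG (¬beep → error): ∅.
States satisfying EG AF beep ∨ AG (¬beep → error): {Open, Paused}.

{Open, Paused}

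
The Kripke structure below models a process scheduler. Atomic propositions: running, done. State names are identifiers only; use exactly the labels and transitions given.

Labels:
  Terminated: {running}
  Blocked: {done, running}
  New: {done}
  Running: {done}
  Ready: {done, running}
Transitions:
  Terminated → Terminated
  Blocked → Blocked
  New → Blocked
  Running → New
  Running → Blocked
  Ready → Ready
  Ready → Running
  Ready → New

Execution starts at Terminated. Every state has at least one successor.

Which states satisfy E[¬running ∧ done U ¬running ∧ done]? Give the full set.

States satisfying ¬running ∧ done: {New, Running}.
States satisfying E[¬running ∧ done U ¬running ∧ done]: {New, Running}.

{New, Running}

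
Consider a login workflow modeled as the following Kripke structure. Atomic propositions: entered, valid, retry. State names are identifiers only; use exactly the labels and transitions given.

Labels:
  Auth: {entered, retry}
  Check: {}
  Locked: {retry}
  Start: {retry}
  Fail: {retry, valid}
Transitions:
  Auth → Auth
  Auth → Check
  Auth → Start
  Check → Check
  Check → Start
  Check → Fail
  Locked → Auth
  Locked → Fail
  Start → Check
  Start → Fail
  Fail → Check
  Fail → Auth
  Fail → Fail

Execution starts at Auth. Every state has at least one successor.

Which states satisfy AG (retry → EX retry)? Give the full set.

States satisfying retry → EX retry: {Auth, Check, Locked, Start, Fail}.
States satisfying AG (retry → EX retry): {Auth, Check, Locked, Start, Fail}.

{Auth, Check, Locked, Start, Fail}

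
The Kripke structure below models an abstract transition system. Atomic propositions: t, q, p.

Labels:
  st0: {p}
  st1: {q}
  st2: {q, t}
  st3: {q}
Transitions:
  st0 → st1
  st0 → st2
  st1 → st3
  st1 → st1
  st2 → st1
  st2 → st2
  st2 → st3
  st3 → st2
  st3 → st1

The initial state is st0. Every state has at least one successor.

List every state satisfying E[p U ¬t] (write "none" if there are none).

{st0, st1, st3}

States satisfying p: {st0}.
States satisfying ¬t: {st0, st1, st3}.
States satisfying E[p U ¬t]: {st0, st1, st3}.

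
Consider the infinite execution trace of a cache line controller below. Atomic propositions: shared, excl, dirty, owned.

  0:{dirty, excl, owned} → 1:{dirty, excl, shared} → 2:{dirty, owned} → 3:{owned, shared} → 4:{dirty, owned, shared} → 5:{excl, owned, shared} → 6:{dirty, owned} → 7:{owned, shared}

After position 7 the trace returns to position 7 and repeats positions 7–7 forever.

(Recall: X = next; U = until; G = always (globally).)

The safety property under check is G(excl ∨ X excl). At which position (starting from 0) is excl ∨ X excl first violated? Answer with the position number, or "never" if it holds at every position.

Check excl ∨ X excl at each position in order: 0 ✓, 1 ✓.
At position 2 the labels are {dirty, owned} and the next position 3 has {owned, shared}, so excl ∨ X excl is false there. This is the first violation.

2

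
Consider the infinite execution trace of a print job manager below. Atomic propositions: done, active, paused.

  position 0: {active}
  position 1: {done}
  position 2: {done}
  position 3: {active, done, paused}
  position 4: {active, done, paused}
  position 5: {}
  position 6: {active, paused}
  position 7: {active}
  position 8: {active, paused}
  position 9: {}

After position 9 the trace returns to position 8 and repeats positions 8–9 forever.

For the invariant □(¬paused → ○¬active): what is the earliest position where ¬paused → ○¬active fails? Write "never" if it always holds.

2

Check ¬paused → ○¬active at each position in order: 0 ✓, 1 ✓.
At position 2 the labels are {done} and the next position 3 has {active, done, paused}, so ¬paused → ○¬active is false there. This is the first violation.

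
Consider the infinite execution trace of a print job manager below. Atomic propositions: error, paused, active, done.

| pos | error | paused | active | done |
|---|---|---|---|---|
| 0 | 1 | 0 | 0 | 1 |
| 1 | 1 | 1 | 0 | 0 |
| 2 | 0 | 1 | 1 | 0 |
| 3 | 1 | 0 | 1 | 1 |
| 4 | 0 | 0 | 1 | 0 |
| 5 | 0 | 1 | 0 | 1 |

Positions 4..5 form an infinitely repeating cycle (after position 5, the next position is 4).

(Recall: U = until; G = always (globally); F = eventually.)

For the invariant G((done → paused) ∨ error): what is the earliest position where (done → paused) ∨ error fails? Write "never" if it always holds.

(done → paused) ∨ error holds at every position 0..5, and those are all the positions the trace ever visits, so the invariant G((done → paused) ∨ error) is never violated.

never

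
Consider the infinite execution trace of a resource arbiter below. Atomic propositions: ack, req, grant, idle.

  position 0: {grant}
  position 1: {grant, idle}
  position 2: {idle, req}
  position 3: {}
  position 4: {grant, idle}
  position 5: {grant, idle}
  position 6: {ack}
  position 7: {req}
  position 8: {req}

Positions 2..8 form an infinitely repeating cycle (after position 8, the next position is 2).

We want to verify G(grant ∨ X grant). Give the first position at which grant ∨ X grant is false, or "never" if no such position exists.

Check grant ∨ X grant at each position in order: 0 ✓, 1 ✓.
At position 2 the labels are {idle, req} and the next position 3 has {}, so grant ∨ X grant is false there. This is the first violation.

2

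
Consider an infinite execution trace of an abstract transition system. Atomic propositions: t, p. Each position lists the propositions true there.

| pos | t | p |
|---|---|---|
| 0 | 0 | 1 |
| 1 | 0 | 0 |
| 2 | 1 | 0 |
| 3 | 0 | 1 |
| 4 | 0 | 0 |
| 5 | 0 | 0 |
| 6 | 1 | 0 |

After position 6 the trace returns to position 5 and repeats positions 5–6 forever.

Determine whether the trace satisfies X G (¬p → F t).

Holds

The position after 0 is 1; G (¬p → F t) is true there.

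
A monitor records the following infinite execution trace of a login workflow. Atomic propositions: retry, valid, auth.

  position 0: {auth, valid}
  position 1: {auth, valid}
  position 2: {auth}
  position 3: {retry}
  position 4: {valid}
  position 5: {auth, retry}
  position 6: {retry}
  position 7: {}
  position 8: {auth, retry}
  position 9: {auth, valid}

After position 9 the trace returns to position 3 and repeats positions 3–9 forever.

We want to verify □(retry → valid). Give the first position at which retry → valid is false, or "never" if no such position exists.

Check retry → valid at each position in order: 0 ✓, 1 ✓, 2 ✓.
At position 3 the labels are {retry}, so retry → valid is false there. This is the first violation.

3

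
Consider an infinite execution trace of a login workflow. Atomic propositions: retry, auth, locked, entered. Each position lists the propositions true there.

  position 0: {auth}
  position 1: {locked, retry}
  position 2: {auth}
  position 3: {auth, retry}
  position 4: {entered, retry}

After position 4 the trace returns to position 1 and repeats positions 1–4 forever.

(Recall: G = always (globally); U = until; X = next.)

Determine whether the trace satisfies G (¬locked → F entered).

Yes

¬locked → F entered holds at every position 0..4, and those are all positions ever visited, so G (¬locked → F entered) holds.
Positions where ¬locked holds: 0, 2, 3, 4.
Check F entered at each: 0→ok, 2→ok, 3→ok, 4→ok.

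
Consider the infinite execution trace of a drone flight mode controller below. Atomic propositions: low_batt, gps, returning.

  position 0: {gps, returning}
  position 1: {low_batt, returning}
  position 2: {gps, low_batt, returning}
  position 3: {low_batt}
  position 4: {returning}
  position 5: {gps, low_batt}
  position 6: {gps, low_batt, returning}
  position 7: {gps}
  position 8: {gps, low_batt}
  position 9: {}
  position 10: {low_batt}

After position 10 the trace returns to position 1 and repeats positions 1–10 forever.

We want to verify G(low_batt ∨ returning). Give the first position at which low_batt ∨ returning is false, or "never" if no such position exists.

7

Check low_batt ∨ returning at each position in order: 0 ✓, 1 ✓, 2 ✓, 3 ✓, 4 ✓, 5 ✓, 6 ✓.
At position 7 the labels are {gps}, so low_batt ∨ returning is false there. This is the first violation.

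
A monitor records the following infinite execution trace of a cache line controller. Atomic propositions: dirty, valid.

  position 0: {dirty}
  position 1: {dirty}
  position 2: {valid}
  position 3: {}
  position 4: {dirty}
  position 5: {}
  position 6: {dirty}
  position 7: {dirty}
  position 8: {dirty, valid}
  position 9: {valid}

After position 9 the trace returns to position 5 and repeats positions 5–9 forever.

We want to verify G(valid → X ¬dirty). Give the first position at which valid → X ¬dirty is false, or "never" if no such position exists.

never

valid → X ¬dirty holds at every position 0..9, and those are all the positions the trace ever visits, so the invariant G(valid → X ¬dirty) is never violated.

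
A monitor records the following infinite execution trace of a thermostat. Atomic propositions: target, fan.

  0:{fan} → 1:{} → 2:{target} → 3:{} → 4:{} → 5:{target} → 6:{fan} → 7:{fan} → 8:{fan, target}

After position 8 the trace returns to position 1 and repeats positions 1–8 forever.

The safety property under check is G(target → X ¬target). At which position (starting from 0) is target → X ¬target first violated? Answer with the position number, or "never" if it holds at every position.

target → X ¬target holds at every position 0..8, and those are all the positions the trace ever visits, so the invariant G(target → X ¬target) is never violated.

never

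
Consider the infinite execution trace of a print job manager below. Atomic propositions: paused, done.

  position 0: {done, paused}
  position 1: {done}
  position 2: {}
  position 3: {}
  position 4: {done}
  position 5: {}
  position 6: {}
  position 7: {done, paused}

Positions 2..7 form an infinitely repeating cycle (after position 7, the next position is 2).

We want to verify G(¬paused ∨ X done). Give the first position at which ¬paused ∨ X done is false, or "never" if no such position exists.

7

Check ¬paused ∨ X done at each position in order: 0 ✓, 1 ✓, 2 ✓, 3 ✓, 4 ✓, 5 ✓, 6 ✓.
At position 7 the labels are {done, paused} and the next position 2 has {}, so ¬paused ∨ X done is false there. This is the first violation.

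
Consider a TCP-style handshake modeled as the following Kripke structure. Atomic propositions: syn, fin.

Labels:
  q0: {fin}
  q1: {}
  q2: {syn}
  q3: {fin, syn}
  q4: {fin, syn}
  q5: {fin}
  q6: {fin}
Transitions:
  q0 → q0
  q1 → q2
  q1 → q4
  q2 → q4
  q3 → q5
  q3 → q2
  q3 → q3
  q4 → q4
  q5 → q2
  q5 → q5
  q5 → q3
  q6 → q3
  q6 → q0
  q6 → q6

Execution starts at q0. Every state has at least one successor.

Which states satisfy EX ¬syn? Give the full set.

{q0, q3, q5, q6}

States satisfying ¬syn: {q0, q1, q5, q6}.
States satisfying EX ¬syn: {q0, q3, q5, q6}.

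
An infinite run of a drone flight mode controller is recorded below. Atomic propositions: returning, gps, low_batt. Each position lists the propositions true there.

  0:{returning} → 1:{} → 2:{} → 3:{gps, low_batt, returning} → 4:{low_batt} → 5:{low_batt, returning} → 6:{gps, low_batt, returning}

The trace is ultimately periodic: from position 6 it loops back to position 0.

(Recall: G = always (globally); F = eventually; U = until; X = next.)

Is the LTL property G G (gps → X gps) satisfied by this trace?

Violated

G (gps → X gps) must hold at every position from 0 onward. It fails at position 0, so G G (gps → X gps) is false.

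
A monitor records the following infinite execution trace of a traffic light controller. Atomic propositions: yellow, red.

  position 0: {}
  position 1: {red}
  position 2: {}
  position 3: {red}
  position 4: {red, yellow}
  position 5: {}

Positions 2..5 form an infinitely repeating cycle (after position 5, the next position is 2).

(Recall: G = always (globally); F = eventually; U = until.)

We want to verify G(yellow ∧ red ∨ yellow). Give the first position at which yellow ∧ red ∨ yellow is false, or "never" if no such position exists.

At position 0 the labels are {}, so yellow ∧ red ∨ yellow is false there. This is the first violation.

0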